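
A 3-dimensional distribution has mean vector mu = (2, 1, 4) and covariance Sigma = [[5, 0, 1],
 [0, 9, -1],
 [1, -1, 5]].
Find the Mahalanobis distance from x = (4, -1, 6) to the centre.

Step 1 — centre the observation: (x - mu) = (2, -2, 2).

Step 2 — invert Sigma (cofactor / det for 3×3, or solve directly):
  Sigma^{-1} = [[0.2085, -0.0047, -0.0427],
 [-0.0047, 0.1137, 0.0237],
 [-0.0427, 0.0237, 0.2133]].

Step 3 — form the quadratic (x - mu)^T · Sigma^{-1} · (x - mu):
  Sigma^{-1} · (x - mu) = (0.3412, -0.1896, 0.2938).
  (x - mu)^T · [Sigma^{-1} · (x - mu)] = (2)·(0.3412) + (-2)·(-0.1896) + (2)·(0.2938) = 1.6493.

Step 4 — take square root: d = √(1.6493) ≈ 1.2842.

d(x, mu) = √(1.6493) ≈ 1.2842


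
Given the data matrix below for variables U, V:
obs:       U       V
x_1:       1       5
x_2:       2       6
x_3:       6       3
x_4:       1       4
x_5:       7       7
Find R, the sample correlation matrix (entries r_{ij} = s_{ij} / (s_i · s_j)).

Step 1 — column means:
  mean(U) = (1 + 2 + 6 + 1 + 7) / 5 = 17/5 = 3.4
  mean(V) = (5 + 6 + 3 + 4 + 7) / 5 = 25/5 = 5

Step 2 — sample variances and covariances s[i,j] = (1/(n-1)) · Σ_k (x_{k,i} - mean_i) · (x_{k,j} - mean_j), with n-1 = 4:
  s[U,U] = ((-2.4)·(-2.4) + (-1.4)·(-1.4) + (2.6)·(2.6) + (-2.4)·(-2.4) + (3.6)·(3.6)) / 4 = 33.2/4 = 8.3
  s[U,V] = ((-2.4)·(0) + (-1.4)·(1) + (2.6)·(-2) + (-2.4)·(-1) + (3.6)·(2)) / 4 = 3/4 = 0.75
  s[V,V] = ((0)·(0) + (1)·(1) + (-2)·(-2) + (-1)·(-1) + (2)·(2)) / 4 = 10/4 = 2.5
  Sample standard deviations s_i = √(s[i,i]):
  s(U) = √(8.3) = 2.881
  s(V) = √(2.5) = 1.5811

Step 3 — r_{ij} = s_{ij} / (s_i · s_j):
  r[U,U] = 1 (diagonal).
  r[U,V] = 0.75 / (2.881 · 1.5811) = 0.75 / 4.5552 = 0.1646
  r[V,V] = 1 (diagonal).

R is symmetric with unit diagonal. Assembling:

R = [[1, 0.1646],
 [0.1646, 1]]


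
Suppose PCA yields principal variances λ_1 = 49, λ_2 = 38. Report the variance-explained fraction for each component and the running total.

Step 1 — total variance = trace(Sigma) = Σ λ_i = 49 + 38 = 87.

Step 2 — fraction explained by component i = λ_i / Σ λ:
  PC1: 49/87 = 0.5632
  PC2: 38/87 = 0.4368

Step 3 — cumulative fraction after k components = (λ_1 + ... + λ_k) / Σ λ:
  k = 1: 49/87 = 0.5632
  k = 2: (49 + 38)/87 = 87/87 = 1

Summary (fraction, with percent):

explained: PC1 0.5632 (56.32%), PC2 0.4368 (43.68%);  cumulative: 0.5632, 1


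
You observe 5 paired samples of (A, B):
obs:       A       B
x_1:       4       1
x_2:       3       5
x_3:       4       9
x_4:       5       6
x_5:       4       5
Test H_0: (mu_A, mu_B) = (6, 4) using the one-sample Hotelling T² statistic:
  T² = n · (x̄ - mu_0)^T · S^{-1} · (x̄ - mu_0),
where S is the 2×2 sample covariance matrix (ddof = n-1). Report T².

Step 1 — sample mean vector:
  mean(A) = (4 + 3 + 4 + 5 + 4) / 5 = 20/5 = 4
  mean(B) = (1 + 5 + 9 + 6 + 5) / 5 = 26/5 = 5.2
  x̄ = (4, 5.2),  deviation x̄ - mu_0 = (4, 5.2) - (6, 4) = (-2, 1.2).

Step 2 — sample covariance matrix, S[i,j] = (1/(n-1)) · Σ_k (x_{k,i} - mean_i) · (x_{k,j} - mean_j), divisor n-1 = 4:
  S[A,A] = ((0)·(0) + (-1)·(-1) + (0)·(0) + (1)·(1) + (0)·(0)) / 4 = 2/4 = 0.5
  S[A,B] = ((0)·(-4.2) + (-1)·(-0.2) + (0)·(3.8) + (1)·(0.8) + (0)·(-0.2)) / 4 = 1/4 = 0.25
  S[B,B] = ((-4.2)·(-4.2) + (-0.2)·(-0.2) + (3.8)·(3.8) + (0.8)·(0.8) + (-0.2)·(-0.2)) / 4 = 32.8/4 = 8.2
  S = [[0.5, 0.25],
 [0.25, 8.2]].

Step 3 — invert S. det(S) = 0.5·8.2 - (0.25)² = 4.0375.
  S^{-1} = (1/det) · [[d, -b], [-b, a]] = [[2.031, -0.0619],
 [-0.0619, 0.1238]].

Step 4 — quadratic form (x̄ - mu_0)^T · S^{-1} · (x̄ - mu_0):
  S^{-1} · (x̄ - mu_0) = (-4.1362, 0.2724),
  (x̄ - mu_0)^T · [...] = (-2)·(-4.1362) + (1.2)·(0.2724) = 8.5994.

Step 5 — scale by n: T² = 5 · 8.5994 = 42.9969.

T² ≈ 42.9969


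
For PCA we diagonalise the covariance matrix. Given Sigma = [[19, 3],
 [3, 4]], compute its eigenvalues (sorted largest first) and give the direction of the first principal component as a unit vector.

Step 1 — characteristic polynomial of 2×2 Sigma:
  det(Sigma - λI) = λ² - trace · λ + det = 0.
  trace = 19 + 4 = 23, det = 19·4 - (3)² = 67.
Step 2 — discriminant:
  Δ = trace² - 4·det = 529 - 268 = 261.
Step 3 — eigenvalues:
  λ = (trace ± √Δ)/2 = (23 ± 16.1555)/2,
  λ_1 = 19.5777,  λ_2 = 3.4223.

Step 4 — unit eigenvector for λ_1: solve (Sigma - λ_1 I)v = 0. First row:
  (19 - 19.5777)·v_x + (3)·v_y = 0, i.e. (-0.5777)·v_x + (3)·v_y = 0,
  so v ∝ (b, λ_1 - a) = (3, 0.5777) = u.
  ||u|| = √((3)² + (0.5777)²) = √(9.3338) ≈ 3.0551,
  v_1 = u/||u|| ≈ (0.982, 0.1891) (||v_1|| = 1).

λ_1 = 19.5777,  λ_2 = 3.4223;  v_1 ≈ (0.982, 0.1891)


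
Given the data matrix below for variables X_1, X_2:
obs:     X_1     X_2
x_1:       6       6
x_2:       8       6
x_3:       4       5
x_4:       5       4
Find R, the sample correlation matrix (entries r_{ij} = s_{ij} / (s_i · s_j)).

Step 1 — column means:
  mean(X_1) = (6 + 8 + 4 + 5) / 4 = 23/4 = 5.75
  mean(X_2) = (6 + 6 + 5 + 4) / 4 = 21/4 = 5.25

Step 2 — sample variances and covariances s[i,j] = (1/(n-1)) · Σ_k (x_{k,i} - mean_i) · (x_{k,j} - mean_j), with n-1 = 3:
  s[X_1,X_1] = ((0.25)·(0.25) + (2.25)·(2.25) + (-1.75)·(-1.75) + (-0.75)·(-0.75)) / 3 = 8.75/3 = 2.9167
  s[X_1,X_2] = ((0.25)·(0.75) + (2.25)·(0.75) + (-1.75)·(-0.25) + (-0.75)·(-1.25)) / 3 = 3.25/3 = 1.0833
  s[X_2,X_2] = ((0.75)·(0.75) + (0.75)·(0.75) + (-0.25)·(-0.25) + (-1.25)·(-1.25)) / 3 = 2.75/3 = 0.9167
  Sample standard deviations s_i = √(s[i,i]):
  s(X_1) = √(2.9167) = 1.7078
  s(X_2) = √(0.9167) = 0.9574

Step 3 — r_{ij} = s_{ij} / (s_i · s_j):
  r[X_1,X_1] = 1 (diagonal).
  r[X_1,X_2] = 1.0833 / (1.7078 · 0.9574) = 1.0833 / 1.6351 = 0.6625
  r[X_2,X_2] = 1 (diagonal).

R is symmetric with unit diagonal. Assembling:

R = [[1, 0.6625],
 [0.6625, 1]]


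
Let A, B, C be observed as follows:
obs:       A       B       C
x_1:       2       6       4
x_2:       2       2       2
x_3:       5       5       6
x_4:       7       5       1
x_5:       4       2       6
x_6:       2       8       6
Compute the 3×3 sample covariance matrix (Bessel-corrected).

Step 1 — column means:
  mean(A) = (2 + 2 + 5 + 7 + 4 + 2) / 6 = 22/6 = 3.6667
  mean(B) = (6 + 2 + 5 + 5 + 2 + 8) / 6 = 28/6 = 4.6667
  mean(C) = (4 + 2 + 6 + 1 + 6 + 6) / 6 = 25/6 = 4.1667

Step 2 — sample covariance S[i,j] = (1/(n-1)) · Σ_k (x_{k,i} - mean_i) · (x_{k,j} - mean_j), with n-1 = 5.
  S[A,A] = ((-1.6667)·(-1.6667) + (-1.6667)·(-1.6667) + (1.3333)·(1.3333) + (3.3333)·(3.3333) + (0.3333)·(0.3333) + (-1.6667)·(-1.6667)) / 5 = 21.3333/5 = 4.2667
  S[A,B] = ((-1.6667)·(1.3333) + (-1.6667)·(-2.6667) + (1.3333)·(0.3333) + (3.3333)·(0.3333) + (0.3333)·(-2.6667) + (-1.6667)·(3.3333)) / 5 = -2.6667/5 = -0.5333
  S[A,C] = ((-1.6667)·(-0.1667) + (-1.6667)·(-2.1667) + (1.3333)·(1.8333) + (3.3333)·(-3.1667) + (0.3333)·(1.8333) + (-1.6667)·(1.8333)) / 5 = -6.6667/5 = -1.3333
  S[B,B] = ((1.3333)·(1.3333) + (-2.6667)·(-2.6667) + (0.3333)·(0.3333) + (0.3333)·(0.3333) + (-2.6667)·(-2.6667) + (3.3333)·(3.3333)) / 5 = 27.3333/5 = 5.4667
  S[B,C] = ((1.3333)·(-0.1667) + (-2.6667)·(-2.1667) + (0.3333)·(1.8333) + (0.3333)·(-3.1667) + (-2.6667)·(1.8333) + (3.3333)·(1.8333)) / 5 = 6.3333/5 = 1.2667
  S[C,C] = ((-0.1667)·(-0.1667) + (-2.1667)·(-2.1667) + (1.8333)·(1.8333) + (-3.1667)·(-3.1667) + (1.8333)·(1.8333) + (1.8333)·(1.8333)) / 5 = 24.8333/5 = 4.9667

S is symmetric (S[j,i] = S[i,j]). Assembling:

S = [[4.2667, -0.5333, -1.3333],
 [-0.5333, 5.4667, 1.2667],
 [-1.3333, 1.2667, 4.9667]]


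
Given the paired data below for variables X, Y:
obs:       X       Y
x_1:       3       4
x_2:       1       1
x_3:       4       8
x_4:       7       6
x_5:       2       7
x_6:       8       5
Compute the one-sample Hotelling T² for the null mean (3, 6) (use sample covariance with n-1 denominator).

Step 1 — sample mean vector:
  mean(X) = (3 + 1 + 4 + 7 + 2 + 8) / 6 = 25/6 = 4.1667
  mean(Y) = (4 + 1 + 8 + 6 + 7 + 5) / 6 = 31/6 = 5.1667
  x̄ = (4.1667, 5.1667),  deviation x̄ - mu_0 = (4.1667, 5.1667) - (3, 6) = (1.1667, -0.8333).

Step 2 — sample covariance matrix, S[i,j] = (1/(n-1)) · Σ_k (x_{k,i} - mean_i) · (x_{k,j} - mean_j), divisor n-1 = 5:
  S[X,X] = ((-1.1667)·(-1.1667) + (-3.1667)·(-3.1667) + (-0.1667)·(-0.1667) + (2.8333)·(2.8333) + (-2.1667)·(-2.1667) + (3.8333)·(3.8333)) / 5 = 38.8333/5 = 7.7667
  S[X,Y] = ((-1.1667)·(-1.1667) + (-3.1667)·(-4.1667) + (-0.1667)·(2.8333) + (2.8333)·(0.8333) + (-2.1667)·(1.8333) + (3.8333)·(-0.1667)) / 5 = 11.8333/5 = 2.3667
  S[Y,Y] = ((-1.1667)·(-1.1667) + (-4.1667)·(-4.1667) + (2.8333)·(2.8333) + (0.8333)·(0.8333) + (1.8333)·(1.8333) + (-0.1667)·(-0.1667)) / 5 = 30.8333/5 = 6.1667
  S = [[7.7667, 2.3667],
 [2.3667, 6.1667]].

Step 3 — invert S. det(S) = 7.7667·6.1667 - (2.3667)² = 42.2933.
  S^{-1} = (1/det) · [[d, -b], [-b, a]] = [[0.1458, -0.056],
 [-0.056, 0.1836]].

Step 4 — quadratic form (x̄ - mu_0)^T · S^{-1} · (x̄ - mu_0):
  S^{-1} · (x̄ - mu_0) = (0.2167, -0.2183),
  (x̄ - mu_0)^T · [...] = (1.1667)·(0.2167) + (-0.8333)·(-0.2183) = 0.4348.

Step 5 — scale by n: T² = 6 · 0.4348 = 2.6088.

T² ≈ 2.6088


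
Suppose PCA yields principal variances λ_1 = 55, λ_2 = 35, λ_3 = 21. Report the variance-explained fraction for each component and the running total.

Step 1 — total variance = trace(Sigma) = Σ λ_i = 55 + 35 + 21 = 111.

Step 2 — fraction explained by component i = λ_i / Σ λ:
  PC1: 55/111 = 0.4955
  PC2: 35/111 = 0.3153
  PC3: 21/111 = 0.1892

Step 3 — cumulative fraction after k components = (λ_1 + ... + λ_k) / Σ λ:
  k = 1: 55/111 = 0.4955
  k = 2: (55 + 35)/111 = 90/111 = 0.8108
  k = 3: (55 + 35 + 21)/111 = 111/111 = 1

Summary (fraction, with percent):

explained: PC1 0.4955 (49.55%), PC2 0.3153 (31.53%), PC3 0.1892 (18.92%);  cumulative: 0.4955, 0.8108, 1


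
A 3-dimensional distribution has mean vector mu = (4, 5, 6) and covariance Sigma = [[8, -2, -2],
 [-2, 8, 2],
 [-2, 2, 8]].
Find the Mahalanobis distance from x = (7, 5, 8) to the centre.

Step 1 — centre the observation: (x - mu) = (3, 0, 2).

Step 2 — invert Sigma (cofactor / det for 3×3, or solve directly):
  Sigma^{-1} = [[0.1389, 0.0278, 0.0278],
 [0.0278, 0.1389, -0.0278],
 [0.0278, -0.0278, 0.1389]].

Step 3 — form the quadratic (x - mu)^T · Sigma^{-1} · (x - mu):
  Sigma^{-1} · (x - mu) = (0.4722, 0.0278, 0.3611).
  (x - mu)^T · [Sigma^{-1} · (x - mu)] = (3)·(0.4722) + (0)·(0.0278) + (2)·(0.3611) = 2.1389.

Step 4 — take square root: d = √(2.1389) ≈ 1.4625.

d(x, mu) = √(2.1389) ≈ 1.4625


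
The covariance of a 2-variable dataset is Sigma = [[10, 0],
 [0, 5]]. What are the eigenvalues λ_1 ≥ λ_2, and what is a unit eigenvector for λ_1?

Step 1 — characteristic polynomial of 2×2 Sigma:
  det(Sigma - λI) = λ² - trace · λ + det = 0.
  trace = 10 + 5 = 15, det = 10·5 - (0)² = 50.
Step 2 — discriminant:
  Δ = trace² - 4·det = 225 - 200 = 25.
Step 3 — eigenvalues:
  λ = (trace ± √Δ)/2 = (15 ± 5)/2,
  λ_1 = 10,  λ_2 = 5.

Step 4 — unit eigenvector for λ_1: Sigma is diagonal, so its eigenvectors are the coordinate axes. λ_1 = 10 is the diagonal entry on the first coordinate axis, hence
  v_1 = (1, 0) (||v_1|| = 1).

λ_1 = 10,  λ_2 = 5;  v_1 ≈ (1, 0)


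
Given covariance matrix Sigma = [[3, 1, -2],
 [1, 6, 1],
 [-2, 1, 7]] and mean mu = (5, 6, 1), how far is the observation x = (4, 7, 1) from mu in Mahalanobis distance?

Step 1 — centre the observation: (x - mu) = (-1, 1, 0).

Step 2 — invert Sigma (cofactor / det for 3×3, or solve directly):
  Sigma^{-1} = [[0.4659, -0.1023, 0.1477],
 [-0.1023, 0.1932, -0.0568],
 [0.1477, -0.0568, 0.1932]].

Step 3 — form the quadratic (x - mu)^T · Sigma^{-1} · (x - mu):
  Sigma^{-1} · (x - mu) = (-0.5682, 0.2955, -0.2045).
  (x - mu)^T · [Sigma^{-1} · (x - mu)] = (-1)·(-0.5682) + (1)·(0.2955) + (0)·(-0.2045) = 0.8636.

Step 4 — take square root: d = √(0.8636) ≈ 0.9293.

d(x, mu) = √(0.8636) ≈ 0.9293


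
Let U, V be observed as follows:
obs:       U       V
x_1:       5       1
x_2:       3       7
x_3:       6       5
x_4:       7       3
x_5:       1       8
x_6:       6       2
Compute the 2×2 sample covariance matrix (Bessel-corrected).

Step 1 — column means:
  mean(U) = (5 + 3 + 6 + 7 + 1 + 6) / 6 = 28/6 = 4.6667
  mean(V) = (1 + 7 + 5 + 3 + 8 + 2) / 6 = 26/6 = 4.3333

Step 2 — sample covariance S[i,j] = (1/(n-1)) · Σ_k (x_{k,i} - mean_i) · (x_{k,j} - mean_j), with n-1 = 5.
  S[U,U] = ((0.3333)·(0.3333) + (-1.6667)·(-1.6667) + (1.3333)·(1.3333) + (2.3333)·(2.3333) + (-3.6667)·(-3.6667) + (1.3333)·(1.3333)) / 5 = 25.3333/5 = 5.0667
  S[U,V] = ((0.3333)·(-3.3333) + (-1.6667)·(2.6667) + (1.3333)·(0.6667) + (2.3333)·(-1.3333) + (-3.6667)·(3.6667) + (1.3333)·(-2.3333)) / 5 = -24.3333/5 = -4.8667
  S[V,V] = ((-3.3333)·(-3.3333) + (2.6667)·(2.6667) + (0.6667)·(0.6667) + (-1.3333)·(-1.3333) + (3.6667)·(3.6667) + (-2.3333)·(-2.3333)) / 5 = 39.3333/5 = 7.8667

S is symmetric (S[j,i] = S[i,j]). Assembling:

S = [[5.0667, -4.8667],
 [-4.8667, 7.8667]]


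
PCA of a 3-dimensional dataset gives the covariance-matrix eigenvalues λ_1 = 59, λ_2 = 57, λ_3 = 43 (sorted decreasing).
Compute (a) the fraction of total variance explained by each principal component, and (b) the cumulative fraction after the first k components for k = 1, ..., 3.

Step 1 — total variance = trace(Sigma) = Σ λ_i = 59 + 57 + 43 = 159.

Step 2 — fraction explained by component i = λ_i / Σ λ:
  PC1: 59/159 = 0.3711
  PC2: 57/159 = 0.3585
  PC3: 43/159 = 0.2704

Step 3 — cumulative fraction after k components = (λ_1 + ... + λ_k) / Σ λ:
  k = 1: 59/159 = 0.3711
  k = 2: (59 + 57)/159 = 116/159 = 0.7296
  k = 3: (59 + 57 + 43)/159 = 159/159 = 1

Summary (fraction, with percent):

explained: PC1 0.3711 (37.11%), PC2 0.3585 (35.85%), PC3 0.2704 (27.04%);  cumulative: 0.3711, 0.7296, 1


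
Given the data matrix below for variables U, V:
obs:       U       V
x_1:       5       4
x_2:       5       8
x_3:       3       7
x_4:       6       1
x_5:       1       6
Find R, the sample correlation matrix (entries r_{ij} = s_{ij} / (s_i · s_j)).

Step 1 — column means:
  mean(U) = (5 + 5 + 3 + 6 + 1) / 5 = 20/5 = 4
  mean(V) = (4 + 8 + 7 + 1 + 6) / 5 = 26/5 = 5.2

Step 2 — sample variances and covariances s[i,j] = (1/(n-1)) · Σ_k (x_{k,i} - mean_i) · (x_{k,j} - mean_j), with n-1 = 4:
  s[U,U] = ((1)·(1) + (1)·(1) + (-1)·(-1) + (2)·(2) + (-3)·(-3)) / 4 = 16/4 = 4
  s[U,V] = ((1)·(-1.2) + (1)·(2.8) + (-1)·(1.8) + (2)·(-4.2) + (-3)·(0.8)) / 4 = -11/4 = -2.75
  s[V,V] = ((-1.2)·(-1.2) + (2.8)·(2.8) + (1.8)·(1.8) + (-4.2)·(-4.2) + (0.8)·(0.8)) / 4 = 30.8/4 = 7.7
  Sample standard deviations s_i = √(s[i,i]):
  s(U) = √(4) = 2
  s(V) = √(7.7) = 2.7749

Step 3 — r_{ij} = s_{ij} / (s_i · s_j):
  r[U,U] = 1 (diagonal).
  r[U,V] = -2.75 / (2 · 2.7749) = -2.75 / 5.5498 = -0.4955
  r[V,V] = 1 (diagonal).

R is symmetric with unit diagonal. Assembling:

R = [[1, -0.4955],
 [-0.4955, 1]]


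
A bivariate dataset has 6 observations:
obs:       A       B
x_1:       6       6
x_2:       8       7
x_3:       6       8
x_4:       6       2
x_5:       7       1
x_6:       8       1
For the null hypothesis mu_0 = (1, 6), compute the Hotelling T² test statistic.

Step 1 — sample mean vector:
  mean(A) = (6 + 8 + 6 + 6 + 7 + 8) / 6 = 41/6 = 6.8333
  mean(B) = (6 + 7 + 8 + 2 + 1 + 1) / 6 = 25/6 = 4.1667
  x̄ = (6.8333, 4.1667),  deviation x̄ - mu_0 = (6.8333, 4.1667) - (1, 6) = (5.8333, -1.8333).

Step 2 — sample covariance matrix, S[i,j] = (1/(n-1)) · Σ_k (x_{k,i} - mean_i) · (x_{k,j} - mean_j), divisor n-1 = 5:
  S[A,A] = ((-0.8333)·(-0.8333) + (1.1667)·(1.1667) + (-0.8333)·(-0.8333) + (-0.8333)·(-0.8333) + (0.1667)·(0.1667) + (1.1667)·(1.1667)) / 5 = 4.8333/5 = 0.9667
  S[A,B] = ((-0.8333)·(1.8333) + (1.1667)·(2.8333) + (-0.8333)·(3.8333) + (-0.8333)·(-2.1667) + (0.1667)·(-3.1667) + (1.1667)·(-3.1667)) / 5 = -3.8333/5 = -0.7667
  S[B,B] = ((1.8333)·(1.8333) + (2.8333)·(2.8333) + (3.8333)·(3.8333) + (-2.1667)·(-2.1667) + (-3.1667)·(-3.1667) + (-3.1667)·(-3.1667)) / 5 = 50.8333/5 = 10.1667
  S = [[0.9667, -0.7667],
 [-0.7667, 10.1667]].

Step 3 — invert S. det(S) = 0.9667·10.1667 - (-0.7667)² = 9.24.
  S^{-1} = (1/det) · [[d, -b], [-b, a]] = [[1.1003, 0.083],
 [0.083, 0.1046]].

Step 4 — quadratic form (x̄ - mu_0)^T · S^{-1} · (x̄ - mu_0):
  S^{-1} · (x̄ - mu_0) = (6.2662, 0.2922),
  (x̄ - mu_0)^T · [...] = (5.8333)·(6.2662) + (-1.8333)·(0.2922) = 36.0173.

Step 5 — scale by n: T² = 6 · 36.0173 = 216.1039.

T² ≈ 216.1039


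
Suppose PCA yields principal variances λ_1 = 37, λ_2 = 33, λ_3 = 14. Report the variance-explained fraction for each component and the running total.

Step 1 — total variance = trace(Sigma) = Σ λ_i = 37 + 33 + 14 = 84.

Step 2 — fraction explained by component i = λ_i / Σ λ:
  PC1: 37/84 = 0.4405
  PC2: 33/84 = 0.3929
  PC3: 14/84 = 0.1667

Step 3 — cumulative fraction after k components = (λ_1 + ... + λ_k) / Σ λ:
  k = 1: 37/84 = 0.4405
  k = 2: (37 + 33)/84 = 70/84 = 0.8333
  k = 3: (37 + 33 + 14)/84 = 84/84 = 1

Summary (fraction, with percent):

explained: PC1 0.4405 (44.05%), PC2 0.3929 (39.29%), PC3 0.1667 (16.67%);  cumulative: 0.4405, 0.8333, 1


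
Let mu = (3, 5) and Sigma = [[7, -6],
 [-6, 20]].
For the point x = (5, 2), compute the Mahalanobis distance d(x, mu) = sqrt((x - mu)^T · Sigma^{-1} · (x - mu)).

Step 1 — centre the observation: (x - mu) = (2, -3).

Step 2 — invert Sigma. det(Sigma) = 7·20 - (-6)² = 104.
  Sigma^{-1} = (1/det) · [[d, -b], [-b, a]] = [[0.1923, 0.0577],
 [0.0577, 0.0673]].

Step 3 — form the quadratic (x - mu)^T · Sigma^{-1} · (x - mu):
  Sigma^{-1} · (x - mu) = (0.2115, -0.0865).
  (x - mu)^T · [Sigma^{-1} · (x - mu)] = (2)·(0.2115) + (-3)·(-0.0865) = 0.6827.

Step 4 — take square root: d = √(0.6827) ≈ 0.8263.

d(x, mu) = √(0.6827) ≈ 0.8263


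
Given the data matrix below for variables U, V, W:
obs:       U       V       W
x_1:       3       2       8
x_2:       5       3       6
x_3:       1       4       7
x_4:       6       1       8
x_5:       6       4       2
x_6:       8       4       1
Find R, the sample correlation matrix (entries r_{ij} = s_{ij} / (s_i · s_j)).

Step 1 — column means:
  mean(U) = (3 + 5 + 1 + 6 + 6 + 8) / 6 = 29/6 = 4.8333
  mean(V) = (2 + 3 + 4 + 1 + 4 + 4) / 6 = 18/6 = 3
  mean(W) = (8 + 6 + 7 + 8 + 2 + 1) / 6 = 32/6 = 5.3333

Step 2 — sample variances and covariances s[i,j] = (1/(n-1)) · Σ_k (x_{k,i} - mean_i) · (x_{k,j} - mean_j), with n-1 = 5:
  s[U,U] = ((-1.8333)·(-1.8333) + (0.1667)·(0.1667) + (-3.8333)·(-3.8333) + (1.1667)·(1.1667) + (1.1667)·(1.1667) + (3.1667)·(3.1667)) / 5 = 30.8333/5 = 6.1667
  s[U,V] = ((-1.8333)·(-1) + (0.1667)·(0) + (-3.8333)·(1) + (1.1667)·(-2) + (1.1667)·(1) + (3.1667)·(1)) / 5 = 0/5 = 0
  s[U,W] = ((-1.8333)·(2.6667) + (0.1667)·(0.6667) + (-3.8333)·(1.6667) + (1.1667)·(2.6667) + (1.1667)·(-3.3333) + (3.1667)·(-4.3333)) / 5 = -25.6667/5 = -5.1333
  s[V,V] = ((-1)·(-1) + (0)·(0) + (1)·(1) + (-2)·(-2) + (1)·(1) + (1)·(1)) / 5 = 8/5 = 1.6
  s[V,W] = ((-1)·(2.6667) + (0)·(0.6667) + (1)·(1.6667) + (-2)·(2.6667) + (1)·(-3.3333) + (1)·(-4.3333)) / 5 = -14/5 = -2.8
  s[W,W] = ((2.6667)·(2.6667) + (0.6667)·(0.6667) + (1.6667)·(1.6667) + (2.6667)·(2.6667) + (-3.3333)·(-3.3333) + (-4.3333)·(-4.3333)) / 5 = 47.3333/5 = 9.4667
  Sample standard deviations s_i = √(s[i,i]):
  s(U) = √(6.1667) = 2.4833
  s(V) = √(1.6) = 1.2649
  s(W) = √(9.4667) = 3.0768

Step 3 — r_{ij} = s_{ij} / (s_i · s_j):
  r[U,U] = 1 (diagonal).
  r[U,V] = 0 / (2.4833 · 1.2649) = 0 / 3.1411 = 0
  r[U,W] = -5.1333 / (2.4833 · 3.0768) = -5.1333 / 7.6405 = -0.6719
  r[V,V] = 1 (diagonal).
  r[V,W] = -2.8 / (1.2649 · 3.0768) = -2.8 / 3.8919 = -0.7194
  r[W,W] = 1 (diagonal).

R is symmetric with unit diagonal. Assembling:

R = [[1, 0, -0.6719],
 [0, 1, -0.7194],
 [-0.6719, -0.7194, 1]]


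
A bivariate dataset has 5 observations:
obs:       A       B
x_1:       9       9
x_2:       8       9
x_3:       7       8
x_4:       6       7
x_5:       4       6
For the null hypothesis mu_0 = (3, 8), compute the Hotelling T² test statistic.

Step 1 — sample mean vector:
  mean(A) = (9 + 8 + 7 + 6 + 4) / 5 = 34/5 = 6.8
  mean(B) = (9 + 9 + 8 + 7 + 6) / 5 = 39/5 = 7.8
  x̄ = (6.8, 7.8),  deviation x̄ - mu_0 = (6.8, 7.8) - (3, 8) = (3.8, -0.2).

Step 2 — sample covariance matrix, S[i,j] = (1/(n-1)) · Σ_k (x_{k,i} - mean_i) · (x_{k,j} - mean_j), divisor n-1 = 4:
  S[A,A] = ((2.2)·(2.2) + (1.2)·(1.2) + (0.2)·(0.2) + (-0.8)·(-0.8) + (-2.8)·(-2.8)) / 4 = 14.8/4 = 3.7
  S[A,B] = ((2.2)·(1.2) + (1.2)·(1.2) + (0.2)·(0.2) + (-0.8)·(-0.8) + (-2.8)·(-1.8)) / 4 = 9.8/4 = 2.45
  S[B,B] = ((1.2)·(1.2) + (1.2)·(1.2) + (0.2)·(0.2) + (-0.8)·(-0.8) + (-1.8)·(-1.8)) / 4 = 6.8/4 = 1.7
  S = [[3.7, 2.45],
 [2.45, 1.7]].

Step 3 — invert S. det(S) = 3.7·1.7 - (2.45)² = 0.2875.
  S^{-1} = (1/det) · [[d, -b], [-b, a]] = [[5.913, -8.5217],
 [-8.5217, 12.8696]].

Step 4 — quadratic form (x̄ - mu_0)^T · S^{-1} · (x̄ - mu_0):
  S^{-1} · (x̄ - mu_0) = (24.1739, -34.9565),
  (x̄ - mu_0)^T · [...] = (3.8)·(24.1739) + (-0.2)·(-34.9565) = 98.8522.

Step 5 — scale by n: T² = 5 · 98.8522 = 494.2609.

T² ≈ 494.2609


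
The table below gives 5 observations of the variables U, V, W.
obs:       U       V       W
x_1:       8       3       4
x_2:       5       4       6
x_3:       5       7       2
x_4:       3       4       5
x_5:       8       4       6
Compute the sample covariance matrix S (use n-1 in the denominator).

Step 1 — column means:
  mean(U) = (8 + 5 + 5 + 3 + 8) / 5 = 29/5 = 5.8
  mean(V) = (3 + 4 + 7 + 4 + 4) / 5 = 22/5 = 4.4
  mean(W) = (4 + 6 + 2 + 5 + 6) / 5 = 23/5 = 4.6

Step 2 — sample covariance S[i,j] = (1/(n-1)) · Σ_k (x_{k,i} - mean_i) · (x_{k,j} - mean_j), with n-1 = 4.
  S[U,U] = ((2.2)·(2.2) + (-0.8)·(-0.8) + (-0.8)·(-0.8) + (-2.8)·(-2.8) + (2.2)·(2.2)) / 4 = 18.8/4 = 4.7
  S[U,V] = ((2.2)·(-1.4) + (-0.8)·(-0.4) + (-0.8)·(2.6) + (-2.8)·(-0.4) + (2.2)·(-0.4)) / 4 = -4.6/4 = -1.15
  S[U,W] = ((2.2)·(-0.6) + (-0.8)·(1.4) + (-0.8)·(-2.6) + (-2.8)·(0.4) + (2.2)·(1.4)) / 4 = 1.6/4 = 0.4
  S[V,V] = ((-1.4)·(-1.4) + (-0.4)·(-0.4) + (2.6)·(2.6) + (-0.4)·(-0.4) + (-0.4)·(-0.4)) / 4 = 9.2/4 = 2.3
  S[V,W] = ((-1.4)·(-0.6) + (-0.4)·(1.4) + (2.6)·(-2.6) + (-0.4)·(0.4) + (-0.4)·(1.4)) / 4 = -7.2/4 = -1.8
  S[W,W] = ((-0.6)·(-0.6) + (1.4)·(1.4) + (-2.6)·(-2.6) + (0.4)·(0.4) + (1.4)·(1.4)) / 4 = 11.2/4 = 2.8

S is symmetric (S[j,i] = S[i,j]). Assembling:

S = [[4.7, -1.15, 0.4],
 [-1.15, 2.3, -1.8],
 [0.4, -1.8, 2.8]]


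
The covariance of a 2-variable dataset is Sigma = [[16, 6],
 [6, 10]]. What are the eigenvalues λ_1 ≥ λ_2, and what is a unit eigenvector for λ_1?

Step 1 — characteristic polynomial of 2×2 Sigma:
  det(Sigma - λI) = λ² - trace · λ + det = 0.
  trace = 16 + 10 = 26, det = 16·10 - (6)² = 124.
Step 2 — discriminant:
  Δ = trace² - 4·det = 676 - 496 = 180.
Step 3 — eigenvalues:
  λ = (trace ± √Δ)/2 = (26 ± 13.4164)/2,
  λ_1 = 19.7082,  λ_2 = 6.2918.

Step 4 — unit eigenvector for λ_1: solve (Sigma - λ_1 I)v = 0. First row:
  (16 - 19.7082)·v_x + (6)·v_y = 0, i.e. (-3.7082)·v_x + (6)·v_y = 0,
  so v ∝ (b, λ_1 - a) = (6, 3.7082) = u.
  ||u|| = √((6)² + (3.7082)²) = √(49.7508) ≈ 7.0534,
  v_1 = u/||u|| ≈ (0.8507, 0.5257) (||v_1|| = 1).

λ_1 = 19.7082,  λ_2 = 6.2918;  v_1 ≈ (0.8507, 0.5257)


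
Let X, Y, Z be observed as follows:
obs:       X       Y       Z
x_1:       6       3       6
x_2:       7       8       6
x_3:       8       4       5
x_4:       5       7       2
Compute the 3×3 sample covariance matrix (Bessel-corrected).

Step 1 — column means:
  mean(X) = (6 + 7 + 8 + 5) / 4 = 26/4 = 6.5
  mean(Y) = (3 + 8 + 4 + 7) / 4 = 22/4 = 5.5
  mean(Z) = (6 + 6 + 5 + 2) / 4 = 19/4 = 4.75

Step 2 — sample covariance S[i,j] = (1/(n-1)) · Σ_k (x_{k,i} - mean_i) · (x_{k,j} - mean_j), with n-1 = 3.
  S[X,X] = ((-0.5)·(-0.5) + (0.5)·(0.5) + (1.5)·(1.5) + (-1.5)·(-1.5)) / 3 = 5/3 = 1.6667
  S[X,Y] = ((-0.5)·(-2.5) + (0.5)·(2.5) + (1.5)·(-1.5) + (-1.5)·(1.5)) / 3 = -2/3 = -0.6667
  S[X,Z] = ((-0.5)·(1.25) + (0.5)·(1.25) + (1.5)·(0.25) + (-1.5)·(-2.75)) / 3 = 4.5/3 = 1.5
  S[Y,Y] = ((-2.5)·(-2.5) + (2.5)·(2.5) + (-1.5)·(-1.5) + (1.5)·(1.5)) / 3 = 17/3 = 5.6667
  S[Y,Z] = ((-2.5)·(1.25) + (2.5)·(1.25) + (-1.5)·(0.25) + (1.5)·(-2.75)) / 3 = -4.5/3 = -1.5
  S[Z,Z] = ((1.25)·(1.25) + (1.25)·(1.25) + (0.25)·(0.25) + (-2.75)·(-2.75)) / 3 = 10.75/3 = 3.5833

S is symmetric (S[j,i] = S[i,j]). Assembling:

S = [[1.6667, -0.6667, 1.5],
 [-0.6667, 5.6667, -1.5],
 [1.5, -1.5, 3.5833]]


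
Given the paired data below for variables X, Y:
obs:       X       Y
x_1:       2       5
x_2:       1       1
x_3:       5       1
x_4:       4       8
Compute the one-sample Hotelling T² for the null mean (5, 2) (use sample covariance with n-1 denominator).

Step 1 — sample mean vector:
  mean(X) = (2 + 1 + 5 + 4) / 4 = 12/4 = 3
  mean(Y) = (5 + 1 + 1 + 8) / 4 = 15/4 = 3.75
  x̄ = (3, 3.75),  deviation x̄ - mu_0 = (3, 3.75) - (5, 2) = (-2, 1.75).

Step 2 — sample covariance matrix, S[i,j] = (1/(n-1)) · Σ_k (x_{k,i} - mean_i) · (x_{k,j} - mean_j), divisor n-1 = 3:
  S[X,X] = ((-1)·(-1) + (-2)·(-2) + (2)·(2) + (1)·(1)) / 3 = 10/3 = 3.3333
  S[X,Y] = ((-1)·(1.25) + (-2)·(-2.75) + (2)·(-2.75) + (1)·(4.25)) / 3 = 3/3 = 1
  S[Y,Y] = ((1.25)·(1.25) + (-2.75)·(-2.75) + (-2.75)·(-2.75) + (4.25)·(4.25)) / 3 = 34.75/3 = 11.5833
  S = [[3.3333, 1],
 [1, 11.5833]].

Step 3 — invert S. det(S) = 3.3333·11.5833 - (1)² = 37.6111.
  S^{-1} = (1/det) · [[d, -b], [-b, a]] = [[0.308, -0.0266],
 [-0.0266, 0.0886]].

Step 4 — quadratic form (x̄ - mu_0)^T · S^{-1} · (x̄ - mu_0):
  S^{-1} · (x̄ - mu_0) = (-0.6625, 0.2083),
  (x̄ - mu_0)^T · [...] = (-2)·(-0.6625) + (1.75)·(0.2083) = 1.6894.

Step 5 — scale by n: T² = 4 · 1.6894 = 6.7578.

T² ≈ 6.7578


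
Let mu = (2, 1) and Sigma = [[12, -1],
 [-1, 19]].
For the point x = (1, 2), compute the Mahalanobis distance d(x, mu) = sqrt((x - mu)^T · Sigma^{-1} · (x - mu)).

Step 1 — centre the observation: (x - mu) = (-1, 1).

Step 2 — invert Sigma. det(Sigma) = 12·19 - (-1)² = 227.
  Sigma^{-1} = (1/det) · [[d, -b], [-b, a]] = [[0.0837, 0.0044],
 [0.0044, 0.0529]].

Step 3 — form the quadratic (x - mu)^T · Sigma^{-1} · (x - mu):
  Sigma^{-1} · (x - mu) = (-0.0793, 0.0485).
  (x - mu)^T · [Sigma^{-1} · (x - mu)] = (-1)·(-0.0793) + (1)·(0.0485) = 0.1278.

Step 4 — take square root: d = √(0.1278) ≈ 0.3574.

d(x, mu) = √(0.1278) ≈ 0.3574


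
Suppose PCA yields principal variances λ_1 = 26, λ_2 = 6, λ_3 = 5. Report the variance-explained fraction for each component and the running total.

Step 1 — total variance = trace(Sigma) = Σ λ_i = 26 + 6 + 5 = 37.

Step 2 — fraction explained by component i = λ_i / Σ λ:
  PC1: 26/37 = 0.7027
  PC2: 6/37 = 0.1622
  PC3: 5/37 = 0.1351

Step 3 — cumulative fraction after k components = (λ_1 + ... + λ_k) / Σ λ:
  k = 1: 26/37 = 0.7027
  k = 2: (26 + 6)/37 = 32/37 = 0.8649
  k = 3: (26 + 6 + 5)/37 = 37/37 = 1

Summary (fraction, with percent):

explained: PC1 0.7027 (70.27%), PC2 0.1622 (16.22%), PC3 0.1351 (13.51%);  cumulative: 0.7027, 0.8649, 1


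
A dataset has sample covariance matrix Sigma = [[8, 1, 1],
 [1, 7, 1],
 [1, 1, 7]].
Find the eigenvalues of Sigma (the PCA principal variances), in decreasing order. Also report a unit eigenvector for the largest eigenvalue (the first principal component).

Step 1 — characteristic polynomial p(λ) = det(λI - Sigma) = λ³ - tr·λ² + c_1·λ - det, where tr = trace, c_1 = sum of the principal 2×2 minors, det = det(Sigma):
  tr = 8 + 7 + 7 = 22,
  c_1 = (8·7 - (1)²) + (8·7 - (1)²) + (7·7 - (1)²) = 55 + 55 + 48 = 158,
  det = 8·(7·7 - (1)²) - (1)·((1)·7 - (1)·(1)) + (1)·((1)·(1) - 7·(1)) = 8·(48) - (1)·(6) + (1)·(-6) = 372.
  So p(λ) = λ³ - 22λ² + 158λ - 372.
Step 2 — look for an integer root (rational root theorem: any rational root is an integer divisor of 372). Testing λ = 6:
  p(6) = 216 - 792 + 948 - 372 = 0  ✓
  Dividing out (λ - 6): p(λ) = (λ - 6)(λ² - 16λ + 62).
Step 3 — remaining eigenvalues from the quadratic λ² - 16λ + 62 = 0:
  Δ = 16² - 4·62 = 256 - 248 = 8,  λ = (16 ± √8)/2 = (16 ± 2.8284)/2 ≈ 9.4142 or 6.5858.
  Sorted: λ_1 = 9.4142,  λ_2 = 6.5858,  λ_3 = 6  (check: sum = 22 = tr ✓).

Step 4 — unit eigenvector for λ_1 ≈ 9.4142: v spans the null space of (Sigma - λ_1 I), whose rows are
  r_1 = (-1.4142, 1, 1),  r_2 = (1, -2.4142, 1),  r_3 = (1, 1, -2.4142).
  v is orthogonal to every row, so take v ∝ r_1 × r_2 = ((1)·(1) - (1)·(-2.4142), (1)·(1) - (-1.4142)·(1), (-1.4142)·(-2.4142) - (1)·(1)) ≈ (3.4142, 2.4142, 2.4142).
  Let u = (3.4142, 2.4142, 2.4142).
  ||u|| = √((3.4142)² + (2.4142)² + (2.4142)²) = √(23.3137) ≈ 4.8284,  v_1 = u/||u|| ≈ (0.7071, 0.5, 0.5) (||v_1|| = 1).

λ_1 = 9.4142,  λ_2 = 6.5858,  λ_3 = 6;  v_1 ≈ (0.7071, 0.5, 0.5)


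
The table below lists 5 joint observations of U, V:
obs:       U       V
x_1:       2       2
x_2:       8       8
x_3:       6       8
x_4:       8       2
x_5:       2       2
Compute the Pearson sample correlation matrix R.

Step 1 — column means:
  mean(U) = (2 + 8 + 6 + 8 + 2) / 5 = 26/5 = 5.2
  mean(V) = (2 + 8 + 8 + 2 + 2) / 5 = 22/5 = 4.4

Step 2 — sample variances and covariances s[i,j] = (1/(n-1)) · Σ_k (x_{k,i} - mean_i) · (x_{k,j} - mean_j), with n-1 = 4:
  s[U,U] = ((-3.2)·(-3.2) + (2.8)·(2.8) + (0.8)·(0.8) + (2.8)·(2.8) + (-3.2)·(-3.2)) / 4 = 36.8/4 = 9.2
  s[U,V] = ((-3.2)·(-2.4) + (2.8)·(3.6) + (0.8)·(3.6) + (2.8)·(-2.4) + (-3.2)·(-2.4)) / 4 = 21.6/4 = 5.4
  s[V,V] = ((-2.4)·(-2.4) + (3.6)·(3.6) + (3.6)·(3.6) + (-2.4)·(-2.4) + (-2.4)·(-2.4)) / 4 = 43.2/4 = 10.8
  Sample standard deviations s_i = √(s[i,i]):
  s(U) = √(9.2) = 3.0332
  s(V) = √(10.8) = 3.2863

Step 3 — r_{ij} = s_{ij} / (s_i · s_j):
  r[U,U] = 1 (diagonal).
  r[U,V] = 5.4 / (3.0332 · 3.2863) = 5.4 / 9.9679 = 0.5417
  r[V,V] = 1 (diagonal).

R is symmetric with unit diagonal. Assembling:

R = [[1, 0.5417],
 [0.5417, 1]]


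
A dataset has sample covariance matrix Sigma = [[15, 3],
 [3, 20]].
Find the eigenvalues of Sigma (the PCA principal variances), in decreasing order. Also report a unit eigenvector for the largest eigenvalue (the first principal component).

Step 1 — characteristic polynomial of 2×2 Sigma:
  det(Sigma - λI) = λ² - trace · λ + det = 0.
  trace = 15 + 20 = 35, det = 15·20 - (3)² = 291.
Step 2 — discriminant:
  Δ = trace² - 4·det = 1225 - 1164 = 61.
Step 3 — eigenvalues:
  λ = (trace ± √Δ)/2 = (35 ± 7.8102)/2,
  λ_1 = 21.4051,  λ_2 = 13.5949.

Step 4 — unit eigenvector for λ_1: solve (Sigma - λ_1 I)v = 0. First row:
  (15 - 21.4051)·v_x + (3)·v_y = 0, i.e. (-6.4051)·v_x + (3)·v_y = 0,
  so v ∝ (b, λ_1 - a) = (3, 6.4051) = u.
  ||u|| = √((3)² + (6.4051)²) = √(50.0256) ≈ 7.0729,
  v_1 = u/||u|| ≈ (0.4242, 0.9056) (||v_1|| = 1).

λ_1 = 21.4051,  λ_2 = 13.5949;  v_1 ≈ (0.4242, 0.9056)


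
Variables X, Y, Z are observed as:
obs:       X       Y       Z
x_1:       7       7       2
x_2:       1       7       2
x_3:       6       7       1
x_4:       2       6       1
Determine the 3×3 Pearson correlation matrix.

Step 1 — column means:
  mean(X) = (7 + 1 + 6 + 2) / 4 = 16/4 = 4
  mean(Y) = (7 + 7 + 7 + 6) / 4 = 27/4 = 6.75
  mean(Z) = (2 + 2 + 1 + 1) / 4 = 6/4 = 1.5

Step 2 — sample variances and covariances s[i,j] = (1/(n-1)) · Σ_k (x_{k,i} - mean_i) · (x_{k,j} - mean_j), with n-1 = 3:
  s[X,X] = ((3)·(3) + (-3)·(-3) + (2)·(2) + (-2)·(-2)) / 3 = 26/3 = 8.6667
  s[X,Y] = ((3)·(0.25) + (-3)·(0.25) + (2)·(0.25) + (-2)·(-0.75)) / 3 = 2/3 = 0.6667
  s[X,Z] = ((3)·(0.5) + (-3)·(0.5) + (2)·(-0.5) + (-2)·(-0.5)) / 3 = 0/3 = 0
  s[Y,Y] = ((0.25)·(0.25) + (0.25)·(0.25) + (0.25)·(0.25) + (-0.75)·(-0.75)) / 3 = 0.75/3 = 0.25
  s[Y,Z] = ((0.25)·(0.5) + (0.25)·(0.5) + (0.25)·(-0.5) + (-0.75)·(-0.5)) / 3 = 0.5/3 = 0.1667
  s[Z,Z] = ((0.5)·(0.5) + (0.5)·(0.5) + (-0.5)·(-0.5) + (-0.5)·(-0.5)) / 3 = 1/3 = 0.3333
  Sample standard deviations s_i = √(s[i,i]):
  s(X) = √(8.6667) = 2.9439
  s(Y) = √(0.25) = 0.5
  s(Z) = √(0.3333) = 0.5774

Step 3 — r_{ij} = s_{ij} / (s_i · s_j):
  r[X,X] = 1 (diagonal).
  r[X,Y] = 0.6667 / (2.9439 · 0.5) = 0.6667 / 1.472 = 0.4529
  r[X,Z] = 0 / (2.9439 · 0.5774) = 0 / 1.6997 = 0
  r[Y,Y] = 1 (diagonal).
  r[Y,Z] = 0.1667 / (0.5 · 0.5774) = 0.1667 / 0.2887 = 0.5774
  r[Z,Z] = 1 (diagonal).

R is symmetric with unit diagonal. Assembling:

R = [[1, 0.4529, 0],
 [0.4529, 1, 0.5774],
 [0, 0.5774, 1]]


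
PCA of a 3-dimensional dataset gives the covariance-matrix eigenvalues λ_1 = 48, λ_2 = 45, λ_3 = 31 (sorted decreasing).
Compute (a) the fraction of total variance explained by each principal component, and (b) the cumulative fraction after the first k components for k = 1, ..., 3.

Step 1 — total variance = trace(Sigma) = Σ λ_i = 48 + 45 + 31 = 124.

Step 2 — fraction explained by component i = λ_i / Σ λ:
  PC1: 48/124 = 0.3871
  PC2: 45/124 = 0.3629
  PC3: 31/124 = 0.25

Step 3 — cumulative fraction after k components = (λ_1 + ... + λ_k) / Σ λ:
  k = 1: 48/124 = 0.3871
  k = 2: (48 + 45)/124 = 93/124 = 0.75
  k = 3: (48 + 45 + 31)/124 = 124/124 = 1

Summary (fraction, with percent):

explained: PC1 0.3871 (38.71%), PC2 0.3629 (36.29%), PC3 0.25 (25%);  cumulative: 0.3871, 0.75, 1


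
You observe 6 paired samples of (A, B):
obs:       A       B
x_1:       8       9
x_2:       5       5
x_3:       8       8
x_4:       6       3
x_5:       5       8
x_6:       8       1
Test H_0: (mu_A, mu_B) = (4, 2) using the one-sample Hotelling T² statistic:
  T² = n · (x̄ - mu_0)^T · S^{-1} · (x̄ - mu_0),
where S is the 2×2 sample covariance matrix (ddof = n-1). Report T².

Step 1 — sample mean vector:
  mean(A) = (8 + 5 + 8 + 6 + 5 + 8) / 6 = 40/6 = 6.6667
  mean(B) = (9 + 5 + 8 + 3 + 8 + 1) / 6 = 34/6 = 5.6667
  x̄ = (6.6667, 5.6667),  deviation x̄ - mu_0 = (6.6667, 5.6667) - (4, 2) = (2.6667, 3.6667).

Step 2 — sample covariance matrix, S[i,j] = (1/(n-1)) · Σ_k (x_{k,i} - mean_i) · (x_{k,j} - mean_j), divisor n-1 = 5:
  S[A,A] = ((1.3333)·(1.3333) + (-1.6667)·(-1.6667) + (1.3333)·(1.3333) + (-0.6667)·(-0.6667) + (-1.6667)·(-1.6667) + (1.3333)·(1.3333)) / 5 = 11.3333/5 = 2.2667
  S[A,B] = ((1.3333)·(3.3333) + (-1.6667)·(-0.6667) + (1.3333)·(2.3333) + (-0.6667)·(-2.6667) + (-1.6667)·(2.3333) + (1.3333)·(-4.6667)) / 5 = 0.3333/5 = 0.0667
  S[B,B] = ((3.3333)·(3.3333) + (-0.6667)·(-0.6667) + (2.3333)·(2.3333) + (-2.6667)·(-2.6667) + (2.3333)·(2.3333) + (-4.6667)·(-4.6667)) / 5 = 51.3333/5 = 10.2667
  S = [[2.2667, 0.0667],
 [0.0667, 10.2667]].

Step 3 — invert S. det(S) = 2.2667·10.2667 - (0.0667)² = 23.2667.
  S^{-1} = (1/det) · [[d, -b], [-b, a]] = [[0.4413, -0.0029],
 [-0.0029, 0.0974]].

Step 4 — quadratic form (x̄ - mu_0)^T · S^{-1} · (x̄ - mu_0):
  S^{-1} · (x̄ - mu_0) = (1.1662, 0.3496),
  (x̄ - mu_0)^T · [...] = (2.6667)·(1.1662) + (3.6667)·(0.3496) = 4.3916.

Step 5 — scale by n: T² = 6 · 4.3916 = 26.3496.

T² ≈ 26.3496


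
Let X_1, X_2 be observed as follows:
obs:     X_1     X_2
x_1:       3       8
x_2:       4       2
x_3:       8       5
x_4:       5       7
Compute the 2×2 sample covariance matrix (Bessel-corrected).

Step 1 — column means:
  mean(X_1) = (3 + 4 + 8 + 5) / 4 = 20/4 = 5
  mean(X_2) = (8 + 2 + 5 + 7) / 4 = 22/4 = 5.5

Step 2 — sample covariance S[i,j] = (1/(n-1)) · Σ_k (x_{k,i} - mean_i) · (x_{k,j} - mean_j), with n-1 = 3.
  S[X_1,X_1] = ((-2)·(-2) + (-1)·(-1) + (3)·(3) + (0)·(0)) / 3 = 14/3 = 4.6667
  S[X_1,X_2] = ((-2)·(2.5) + (-1)·(-3.5) + (3)·(-0.5) + (0)·(1.5)) / 3 = -3/3 = -1
  S[X_2,X_2] = ((2.5)·(2.5) + (-3.5)·(-3.5) + (-0.5)·(-0.5) + (1.5)·(1.5)) / 3 = 21/3 = 7

S is symmetric (S[j,i] = S[i,j]). Assembling:

S = [[4.6667, -1],
 [-1, 7]]


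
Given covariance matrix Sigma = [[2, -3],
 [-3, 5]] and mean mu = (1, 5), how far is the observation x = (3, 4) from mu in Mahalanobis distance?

Step 1 — centre the observation: (x - mu) = (2, -1).

Step 2 — invert Sigma. det(Sigma) = 2·5 - (-3)² = 1.
  Sigma^{-1} = (1/det) · [[d, -b], [-b, a]] = [[5, 3],
 [3, 2]].

Step 3 — form the quadratic (x - mu)^T · Sigma^{-1} · (x - mu):
  Sigma^{-1} · (x - mu) = (7, 4).
  (x - mu)^T · [Sigma^{-1} · (x - mu)] = (2)·(7) + (-1)·(4) = 10.

Step 4 — take square root: d = √(10) ≈ 3.1623.

d(x, mu) = √(10) ≈ 3.1623


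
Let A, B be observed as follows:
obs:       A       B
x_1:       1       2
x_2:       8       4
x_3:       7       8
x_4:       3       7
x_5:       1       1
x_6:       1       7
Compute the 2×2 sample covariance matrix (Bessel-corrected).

Step 1 — column means:
  mean(A) = (1 + 8 + 7 + 3 + 1 + 1) / 6 = 21/6 = 3.5
  mean(B) = (2 + 4 + 8 + 7 + 1 + 7) / 6 = 29/6 = 4.8333

Step 2 — sample covariance S[i,j] = (1/(n-1)) · Σ_k (x_{k,i} - mean_i) · (x_{k,j} - mean_j), with n-1 = 5.
  S[A,A] = ((-2.5)·(-2.5) + (4.5)·(4.5) + (3.5)·(3.5) + (-0.5)·(-0.5) + (-2.5)·(-2.5) + (-2.5)·(-2.5)) / 5 = 51.5/5 = 10.3
  S[A,B] = ((-2.5)·(-2.8333) + (4.5)·(-0.8333) + (3.5)·(3.1667) + (-0.5)·(2.1667) + (-2.5)·(-3.8333) + (-2.5)·(2.1667)) / 5 = 17.5/5 = 3.5
  S[B,B] = ((-2.8333)·(-2.8333) + (-0.8333)·(-0.8333) + (3.1667)·(3.1667) + (2.1667)·(2.1667) + (-3.8333)·(-3.8333) + (2.1667)·(2.1667)) / 5 = 42.8333/5 = 8.5667

S is symmetric (S[j,i] = S[i,j]). Assembling:

S = [[10.3, 3.5],
 [3.5, 8.5667]]


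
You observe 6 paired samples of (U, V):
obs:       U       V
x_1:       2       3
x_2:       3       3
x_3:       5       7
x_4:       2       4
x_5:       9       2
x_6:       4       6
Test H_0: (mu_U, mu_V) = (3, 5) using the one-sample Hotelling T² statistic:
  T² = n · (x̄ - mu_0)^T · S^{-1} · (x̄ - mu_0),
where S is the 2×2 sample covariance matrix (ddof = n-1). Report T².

Step 1 — sample mean vector:
  mean(U) = (2 + 3 + 5 + 2 + 9 + 4) / 6 = 25/6 = 4.1667
  mean(V) = (3 + 3 + 7 + 4 + 2 + 6) / 6 = 25/6 = 4.1667
  x̄ = (4.1667, 4.1667),  deviation x̄ - mu_0 = (4.1667, 4.1667) - (3, 5) = (1.1667, -0.8333).

Step 2 — sample covariance matrix, S[i,j] = (1/(n-1)) · Σ_k (x_{k,i} - mean_i) · (x_{k,j} - mean_j), divisor n-1 = 5:
  S[U,U] = ((-2.1667)·(-2.1667) + (-1.1667)·(-1.1667) + (0.8333)·(0.8333) + (-2.1667)·(-2.1667) + (4.8333)·(4.8333) + (-0.1667)·(-0.1667)) / 5 = 34.8333/5 = 6.9667
  S[U,V] = ((-2.1667)·(-1.1667) + (-1.1667)·(-1.1667) + (0.8333)·(2.8333) + (-2.1667)·(-0.1667) + (4.8333)·(-2.1667) + (-0.1667)·(1.8333)) / 5 = -4.1667/5 = -0.8333
  S[V,V] = ((-1.1667)·(-1.1667) + (-1.1667)·(-1.1667) + (2.8333)·(2.8333) + (-0.1667)·(-0.1667) + (-2.1667)·(-2.1667) + (1.8333)·(1.8333)) / 5 = 18.8333/5 = 3.7667
  S = [[6.9667, -0.8333],
 [-0.8333, 3.7667]].

Step 3 — invert S. det(S) = 6.9667·3.7667 - (-0.8333)² = 25.5467.
  S^{-1} = (1/det) · [[d, -b], [-b, a]] = [[0.1474, 0.0326],
 [0.0326, 0.2727]].

Step 4 — quadratic form (x̄ - mu_0)^T · S^{-1} · (x̄ - mu_0):
  S^{-1} · (x̄ - mu_0) = (0.1448, -0.1892),
  (x̄ - mu_0)^T · [...] = (1.1667)·(0.1448) + (-0.8333)·(-0.1892) = 0.3266.

Step 5 — scale by n: T² = 6 · 0.3266 = 1.9598.

T² ≈ 1.9598


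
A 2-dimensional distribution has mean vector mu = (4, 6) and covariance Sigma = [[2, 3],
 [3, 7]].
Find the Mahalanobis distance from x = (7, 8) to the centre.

Step 1 — centre the observation: (x - mu) = (3, 2).

Step 2 — invert Sigma. det(Sigma) = 2·7 - (3)² = 5.
  Sigma^{-1} = (1/det) · [[d, -b], [-b, a]] = [[1.4, -0.6],
 [-0.6, 0.4]].

Step 3 — form the quadratic (x - mu)^T · Sigma^{-1} · (x - mu):
  Sigma^{-1} · (x - mu) = (3, -1).
  (x - mu)^T · [Sigma^{-1} · (x - mu)] = (3)·(3) + (2)·(-1) = 7.

Step 4 — take square root: d = √(7) ≈ 2.6458.

d(x, mu) = √(7) ≈ 2.6458
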